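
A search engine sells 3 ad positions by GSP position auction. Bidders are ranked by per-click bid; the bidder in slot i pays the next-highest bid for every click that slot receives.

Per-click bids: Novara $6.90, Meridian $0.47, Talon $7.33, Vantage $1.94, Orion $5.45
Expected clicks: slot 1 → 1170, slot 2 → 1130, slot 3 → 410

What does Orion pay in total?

Per-click bids in order: $7.33 (Talon) > $6.90 (Novara) > $5.45 (Orion) > $1.94 (Vantage) > …
Orion holds slot 3 → pays next bid $1.94 × 410 clicks = $795.40.

Orion pays $795.40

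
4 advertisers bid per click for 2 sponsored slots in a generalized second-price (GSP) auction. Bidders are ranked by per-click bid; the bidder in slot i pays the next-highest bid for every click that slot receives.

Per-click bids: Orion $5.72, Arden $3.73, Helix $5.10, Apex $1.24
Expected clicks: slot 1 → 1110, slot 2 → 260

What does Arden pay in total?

Sorting advertisers: $5.72 (Orion) > $5.10 (Helix) > $3.73 (Arden) > …
Arden ranks below slot 2 → no slot, pays nothing.

Arden pays $0.00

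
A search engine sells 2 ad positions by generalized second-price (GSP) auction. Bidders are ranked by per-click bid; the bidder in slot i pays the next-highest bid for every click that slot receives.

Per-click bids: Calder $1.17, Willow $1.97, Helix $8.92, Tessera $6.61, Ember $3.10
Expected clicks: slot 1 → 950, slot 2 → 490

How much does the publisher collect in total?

Ranked by bid: $8.92 (Helix) > $6.61 (Tessera) > $3.10 (Ember) > …
Slot 1: Helix pays $6.61 × 950 = $6279.50
Slot 2: Tessera pays $3.10 × 490 = $1519.00
Total = $7798.50

Total revenue: $7798.50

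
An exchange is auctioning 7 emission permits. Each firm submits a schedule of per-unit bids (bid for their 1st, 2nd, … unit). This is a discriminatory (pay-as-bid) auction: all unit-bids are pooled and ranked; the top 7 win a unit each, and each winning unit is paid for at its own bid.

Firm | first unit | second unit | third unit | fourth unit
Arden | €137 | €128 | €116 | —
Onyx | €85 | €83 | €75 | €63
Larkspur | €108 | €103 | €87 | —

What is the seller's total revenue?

Total revenue: €764

Merging the schedules and taking the best 7: 137 (Arden-1), 128 (Arden-2), 116 (Arden-3), 108 (Larkspur-1), 103 (Larkspur-2), 87 (Larkspur-3), 85 (Onyx-1)
Next rejected bid: €83 (not a price — pay-as-bid).
Each winning unit pays its own bid.
Revenue = 137 + 128 + 116 + 108 + 103 + 87 + 85 = €764.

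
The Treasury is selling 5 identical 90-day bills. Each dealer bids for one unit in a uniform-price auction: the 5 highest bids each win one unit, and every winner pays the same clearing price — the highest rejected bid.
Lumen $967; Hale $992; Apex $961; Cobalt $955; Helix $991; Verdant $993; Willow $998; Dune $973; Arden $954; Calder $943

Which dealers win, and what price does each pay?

Bids ranked high→low: 998 (Willow), 993 (Verdant), 992 (Hale), 991 (Helix), 973 (Dune), 967 (Lumen), 961 (Apex), …
Top 5: Willow, Verdant, Hale, Helix, Dune.
Highest unsuccessful bid: $967 → clearing price.

Willow, Verdant, Hale, Helix, Dune; each pays $967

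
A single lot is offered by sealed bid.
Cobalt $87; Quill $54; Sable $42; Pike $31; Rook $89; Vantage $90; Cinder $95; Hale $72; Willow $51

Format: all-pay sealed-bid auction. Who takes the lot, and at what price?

Cinder pays $95

Bids ranked: 95 (Cinder) > 90 (Vantage) > 89 (Rook) > 87 (Cobalt) > 72 (Hale) > 54 (Quill) > …
Cinder is highest and takes the item; every bidder forfeits their bid.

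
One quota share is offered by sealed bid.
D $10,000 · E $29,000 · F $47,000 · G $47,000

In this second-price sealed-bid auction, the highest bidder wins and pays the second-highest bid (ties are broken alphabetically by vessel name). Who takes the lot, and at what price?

F pays $47,000

Bids in order: 47,000 (F) > 47,000 (G) > 29,000 (E) > 10,000 (D)
Tie at $47,000 → F wins by tie-break.
F wins with the highest bid; price is set by the runner-up at $47,000.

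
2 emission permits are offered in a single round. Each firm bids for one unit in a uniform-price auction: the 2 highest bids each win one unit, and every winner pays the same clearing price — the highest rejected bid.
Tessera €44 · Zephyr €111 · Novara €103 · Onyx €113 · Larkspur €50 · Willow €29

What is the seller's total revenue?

Total revenue: €206

Sorting: 113 (Onyx), 111 (Zephyr), 103 (Novara), 50 (Larkspur), …
Winners (2 units): Onyx, Zephyr.
Clearing price = highest rejected bid = €103.
Total revenue = 2 × €103 = €206.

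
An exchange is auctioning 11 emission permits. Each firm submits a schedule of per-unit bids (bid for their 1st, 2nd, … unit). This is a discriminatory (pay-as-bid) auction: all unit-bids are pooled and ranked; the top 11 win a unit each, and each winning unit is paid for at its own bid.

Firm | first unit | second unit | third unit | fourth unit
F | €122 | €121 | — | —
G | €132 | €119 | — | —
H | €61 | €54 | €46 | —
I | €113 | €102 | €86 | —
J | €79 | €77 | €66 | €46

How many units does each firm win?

F 2, G 2, H 1, I 3, J 3

All unit-bids, highest first — top 11: 132 (G-1), 122 (F-1), 121 (F-2), 119 (G-2), 113 (I-1), 102 (I-2), 86 (I-3), 79 (J-1), 77 (J-2), 66 (J-3), 61 (H-1)
Next rejected bid: €54 (not a price — pay-as-bid).
Allocation: F 2, G 2, H 1, I 3, J 3.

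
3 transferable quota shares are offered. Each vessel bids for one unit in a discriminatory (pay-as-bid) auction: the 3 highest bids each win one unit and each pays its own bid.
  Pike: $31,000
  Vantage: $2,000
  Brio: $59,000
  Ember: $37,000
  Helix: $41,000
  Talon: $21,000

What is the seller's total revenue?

Total revenue: $137,000

Sorting: 59,000 (Brio), 41,000 (Helix), 37,000 (Ember), 31,000 (Pike), 21,000 (Talon), …
Winners (3 units): Brio, Helix, Ember.
Total revenue = 59,000 + 41,000 + 37,000 = $137,000.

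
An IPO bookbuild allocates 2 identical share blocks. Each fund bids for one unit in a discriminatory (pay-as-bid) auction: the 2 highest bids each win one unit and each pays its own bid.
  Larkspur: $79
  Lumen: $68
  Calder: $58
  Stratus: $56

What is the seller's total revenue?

Total revenue: $147

Ordering the bids: 79 (Larkspur), 68 (Lumen), 58 (Calder), 56 (Stratus)
Winners (2 units): Larkspur, Lumen.
Total revenue = 79 + 68 = $147.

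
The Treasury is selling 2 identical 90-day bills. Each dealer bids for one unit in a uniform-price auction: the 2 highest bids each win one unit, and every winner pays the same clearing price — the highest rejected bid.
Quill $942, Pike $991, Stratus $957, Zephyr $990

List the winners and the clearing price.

Pike, Zephyr; each pays $957

Bids ranked high→low: 991 (Pike), 990 (Zephyr), 957 (Stratus), 942 (Quill)
Winners (2 units): Pike, Zephyr.
First losing bid is Stratus's $957, which sets the uniform price.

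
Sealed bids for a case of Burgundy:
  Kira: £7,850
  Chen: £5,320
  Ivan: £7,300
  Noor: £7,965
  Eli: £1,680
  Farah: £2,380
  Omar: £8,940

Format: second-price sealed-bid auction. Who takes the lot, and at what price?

Omar pays £7,965

Second-price sealed-bid auction: the highest bidder wins and pays the second-highest bid.
Bids ranked: 8,940 (Omar) > 7,965 (Noor) > 7,850 (Kira) > 7,300 (Ivan) > 5,320 (Chen) > 2,380 (Farah) > …
Second-price: Omar pays Noor's bid of £7,965.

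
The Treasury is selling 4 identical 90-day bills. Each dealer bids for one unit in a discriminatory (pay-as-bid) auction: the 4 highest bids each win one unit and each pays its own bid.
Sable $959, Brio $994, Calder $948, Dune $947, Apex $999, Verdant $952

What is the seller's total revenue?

Sorting: 999 (Apex), 994 (Brio), 959 (Sable), 952 (Verdant), 948 (Calder), 947 (Dune)
Top 4: Apex, Brio, Sable, Verdant.
Total revenue = 999 + 994 + 959 + 952 = $3,904.

Total revenue: $3,904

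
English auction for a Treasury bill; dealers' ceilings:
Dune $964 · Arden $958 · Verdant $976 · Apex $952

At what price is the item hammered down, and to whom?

Sorting limits: 976 (Verdant) > 964 (Dune) > 958 (Arden) > 952 (Apex)
Once the price passes $964, only Verdant is left; the hammer falls at Dune's limit of $964.

Verdant wins at $964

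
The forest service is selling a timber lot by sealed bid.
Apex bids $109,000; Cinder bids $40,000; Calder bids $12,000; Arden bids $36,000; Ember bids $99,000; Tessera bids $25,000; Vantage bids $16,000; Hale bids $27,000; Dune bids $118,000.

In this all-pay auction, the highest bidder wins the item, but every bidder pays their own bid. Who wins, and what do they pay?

Rule: the highest bidder wins the item, but every bidder pays their own bid.
Bids in order: 118,000 (Dune) > 109,000 (Apex) > 99,000 (Ember) > 40,000 (Cinder) > 36,000 (Arden) > 27,000 (Hale) > …
Dune is highest and takes the item; every bidder forfeits their bid.

Dune pays $118,000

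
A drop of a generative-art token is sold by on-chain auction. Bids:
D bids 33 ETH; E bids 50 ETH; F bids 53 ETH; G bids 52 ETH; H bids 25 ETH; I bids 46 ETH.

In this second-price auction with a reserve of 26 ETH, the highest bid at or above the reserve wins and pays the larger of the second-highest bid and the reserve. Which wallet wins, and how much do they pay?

F pays 52 ETH

Bids ranked: 53 (F) > 52 (G) > 50 (E) > 46 (I) > 33 (D) > 25 (H)
F has the top bid at or above the reserve (53 ETH).
Second-highest bid 52 ETH exceeds the reserve 26 ETH → payment 52 ETH.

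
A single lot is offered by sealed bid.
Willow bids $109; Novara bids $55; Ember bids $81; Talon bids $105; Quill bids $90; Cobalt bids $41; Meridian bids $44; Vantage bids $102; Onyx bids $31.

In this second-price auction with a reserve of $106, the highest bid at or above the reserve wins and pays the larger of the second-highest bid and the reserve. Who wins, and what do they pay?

Willow pays $106

Second-price auction with a reserve of $106: the highest bid at or above the reserve wins and pays the larger of the second-highest bid and the reserve.
Bids ranked: 109 (Willow) > 105 (Talon) > 102 (Vantage) > 90 (Quill) > 81 (Ember) > 55 (Novara) > …
Highest eligible bid: Willow at $109.
max(second-highest $105, reserve $106) = $106.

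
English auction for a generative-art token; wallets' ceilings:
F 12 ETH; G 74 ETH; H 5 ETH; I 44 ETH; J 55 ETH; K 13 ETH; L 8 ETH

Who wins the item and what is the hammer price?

G wins at 55 ETH

Limits in order: 74 (G) > 55 (J) > 44 (I) > 13 (K) > 12 (F) > 8 (L) > …
J is the last rival to drop out, at 55 ETH; G remains and wins at that price.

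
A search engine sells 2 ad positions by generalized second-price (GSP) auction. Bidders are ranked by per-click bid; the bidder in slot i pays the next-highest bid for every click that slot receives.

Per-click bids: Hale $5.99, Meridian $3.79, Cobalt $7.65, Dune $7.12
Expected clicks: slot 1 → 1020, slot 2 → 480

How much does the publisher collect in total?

Total revenue: $10137.60

Per-click bids in order: $7.65 (Cobalt) > $7.12 (Dune) > $5.99 (Hale) > …
Slot 1: Cobalt pays $7.12 × 1020 = $7262.40
Slot 2: Dune pays $5.99 × 480 = $2875.20
Total = $10137.60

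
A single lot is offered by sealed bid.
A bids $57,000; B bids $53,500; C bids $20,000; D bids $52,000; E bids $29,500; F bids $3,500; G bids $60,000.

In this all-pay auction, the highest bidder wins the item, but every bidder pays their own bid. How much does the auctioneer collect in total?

Bids in order: 60,000 (G) > 57,000 (A) > 53,500 (B) > 52,000 (D) > 29,500 (E) > 20,000 (C) > …
Every bidder forfeits their bid regardless of winning.
Revenue = 57,000 + 53,500 + 20,000 + 52,000 + 29,500 + 3,500 + 60,000 = $275,500.

Total revenue: $275,500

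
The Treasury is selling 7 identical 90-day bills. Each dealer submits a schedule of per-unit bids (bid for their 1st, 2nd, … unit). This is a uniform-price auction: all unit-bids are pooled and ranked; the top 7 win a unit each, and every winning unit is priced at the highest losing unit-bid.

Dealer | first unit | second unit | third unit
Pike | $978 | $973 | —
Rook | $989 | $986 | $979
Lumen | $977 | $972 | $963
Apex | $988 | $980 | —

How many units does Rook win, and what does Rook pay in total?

Pooled unit-bids ranked (top 7): 989 (Rook-1), 988 (Apex-1), 986 (Rook-2), 980 (Apex-2), 979 (Rook-3), 978 (Pike-1), 977 (Lumen-1)
The (k+1)-th unit-bid is $973.
Rook wins 3 unit(s) at $973 each.

Rook: 3 units, pays $2,919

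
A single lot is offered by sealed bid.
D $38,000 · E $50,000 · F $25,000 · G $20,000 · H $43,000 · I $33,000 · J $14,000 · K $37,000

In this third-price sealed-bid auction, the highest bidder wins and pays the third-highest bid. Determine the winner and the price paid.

Rule: the highest bidder wins and pays the third-highest bid.
Bids ranked: 50,000 (E) > 43,000 (H) > 38,000 (D) > 37,000 (K) > 33,000 (I) > 25,000 (F) > …
E is highest; pays the third-highest bid, $38,000.

E pays $38,000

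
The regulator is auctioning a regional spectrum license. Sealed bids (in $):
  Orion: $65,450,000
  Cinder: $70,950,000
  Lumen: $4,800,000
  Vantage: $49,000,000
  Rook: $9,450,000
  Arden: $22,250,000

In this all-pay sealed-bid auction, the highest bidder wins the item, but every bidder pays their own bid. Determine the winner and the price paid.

Cinder pays $70,950,000

Bids ranked: 70,950,000 (Cinder) > 65,450,000 (Orion) > 49,000,000 (Vantage) > 22,250,000 (Arden) > 9,450,000 (Rook) > 4,800,000 (Lumen)
Cinder wins with the top bid; all bids are sunk regardless.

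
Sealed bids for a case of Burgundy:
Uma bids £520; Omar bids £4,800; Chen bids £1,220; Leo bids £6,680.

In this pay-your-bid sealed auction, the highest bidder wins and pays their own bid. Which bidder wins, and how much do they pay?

Rule: the highest bidder wins and pays their own bid.
Bids in order: 6,680 (Leo) > 4,800 (Omar) > 1,220 (Chen) > 520 (Uma)
Leo has the highest bid and pays exactly that: £6,680.

Leo pays £6,680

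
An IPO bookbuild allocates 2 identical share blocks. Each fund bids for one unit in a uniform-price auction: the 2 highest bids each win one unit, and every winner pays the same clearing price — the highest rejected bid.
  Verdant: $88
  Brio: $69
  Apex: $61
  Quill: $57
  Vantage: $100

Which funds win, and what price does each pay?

Vantage, Verdant; each pays $69

Bids ranked high→low: 100 (Vantage), 88 (Verdant), 69 (Brio), 61 (Apex), …
Top 2: Vantage, Verdant.
Highest unsuccessful bid: $69 → clearing price.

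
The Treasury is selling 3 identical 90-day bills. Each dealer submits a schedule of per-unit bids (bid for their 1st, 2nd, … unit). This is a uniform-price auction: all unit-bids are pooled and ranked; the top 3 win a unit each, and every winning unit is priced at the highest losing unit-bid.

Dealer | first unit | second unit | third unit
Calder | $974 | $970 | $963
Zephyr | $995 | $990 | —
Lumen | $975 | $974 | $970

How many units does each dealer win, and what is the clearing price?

Lumen 1, Zephyr 2; clearing price $974

Merging the schedules and taking the best 3: 995 (Zephyr-1), 990 (Zephyr-2), 975 (Lumen-1)
The (k+1)-th unit-bid is $974.
Allocation: Lumen 1, Zephyr 2.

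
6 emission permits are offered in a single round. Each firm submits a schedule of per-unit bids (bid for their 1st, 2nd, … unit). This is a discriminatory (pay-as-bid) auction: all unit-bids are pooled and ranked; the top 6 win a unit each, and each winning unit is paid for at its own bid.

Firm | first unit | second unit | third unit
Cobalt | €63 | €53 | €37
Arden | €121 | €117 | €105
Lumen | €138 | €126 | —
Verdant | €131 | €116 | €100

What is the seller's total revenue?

Pooled unit-bids ranked (top 6): 138 (Lumen-1), 131 (Verdant-1), 126 (Lumen-2), 121 (Arden-1), 117 (Arden-2), 116 (Verdant-2)
Next rejected bid: €105 (not a price — pay-as-bid).
Each winning unit pays its own bid.
Revenue = 138 + 131 + 126 + 121 + 117 + 116 = €749.

Total revenue: €749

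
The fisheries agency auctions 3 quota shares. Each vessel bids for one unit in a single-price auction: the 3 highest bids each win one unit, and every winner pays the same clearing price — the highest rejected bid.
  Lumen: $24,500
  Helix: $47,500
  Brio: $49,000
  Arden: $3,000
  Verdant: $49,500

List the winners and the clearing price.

Bids ranked high→low: 49,500 (Verdant), 49,000 (Brio), 47,500 (Helix), 24,500 (Lumen), 3,000 (Arden)
Top 3: Verdant, Brio, Helix.
Clearing price = highest rejected bid = $24,500.

Verdant, Brio, Helix; each pays $24,500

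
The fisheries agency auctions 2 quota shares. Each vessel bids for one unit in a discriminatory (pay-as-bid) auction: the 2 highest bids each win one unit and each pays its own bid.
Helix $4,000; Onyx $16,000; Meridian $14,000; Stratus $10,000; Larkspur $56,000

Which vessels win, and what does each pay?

Bids ranked high→low: 56,000 (Larkspur), 16,000 (Onyx), 14,000 (Meridian), 10,000 (Stratus), …
The 2 highest are Larkspur, Onyx.
Each winner pays its own bid: Larkspur $56,000, Onyx $16,000.

Larkspur $56,000, Onyx $16,000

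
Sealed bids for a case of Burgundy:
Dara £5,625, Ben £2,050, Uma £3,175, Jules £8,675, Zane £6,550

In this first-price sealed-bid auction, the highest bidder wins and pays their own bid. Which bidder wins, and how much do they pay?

Bids in order: 8,675 (Jules) > 6,550 (Zane) > 5,625 (Dara) > 3,175 (Uma) > 2,050 (Ben)
Jules is highest → pays own bid, £8,675.

Jules pays £8,675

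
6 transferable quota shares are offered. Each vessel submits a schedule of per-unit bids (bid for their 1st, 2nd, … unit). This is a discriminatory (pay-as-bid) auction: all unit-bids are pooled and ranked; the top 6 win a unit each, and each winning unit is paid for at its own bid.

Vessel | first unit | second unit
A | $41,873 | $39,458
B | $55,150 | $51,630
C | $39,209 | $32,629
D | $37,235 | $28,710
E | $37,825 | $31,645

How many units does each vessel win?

A 2, B 2, C 1, E 1

All unit-bids, highest first — top 6: 55,150 (B-1), 51,630 (B-2), 41,873 (A-1), 39,458 (A-2), 39,209 (C-1), 37,825 (E-1)
Next rejected bid: $37,235 (not a price — pay-as-bid).
Allocation: A 2, B 2, C 1, E 1.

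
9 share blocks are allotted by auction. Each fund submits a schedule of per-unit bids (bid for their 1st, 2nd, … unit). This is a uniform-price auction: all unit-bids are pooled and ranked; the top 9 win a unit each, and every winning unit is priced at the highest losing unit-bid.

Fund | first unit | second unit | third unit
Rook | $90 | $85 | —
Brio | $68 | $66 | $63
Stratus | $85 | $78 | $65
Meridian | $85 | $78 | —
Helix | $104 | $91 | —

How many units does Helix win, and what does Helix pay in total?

Helix: 2 units, pays $132

Merging the schedules and taking the best 9: 104 (Helix-1), 91 (Helix-2), 90 (Rook-1), 85 (Rook-2), 85 (Stratus-1), 85 (Meridian-1), 78 (Stratus-2), 78 (Meridian-2), 68 (Brio-1)
Highest rejected unit-bid = $66.
Helix wins 2 unit(s) at $66 each.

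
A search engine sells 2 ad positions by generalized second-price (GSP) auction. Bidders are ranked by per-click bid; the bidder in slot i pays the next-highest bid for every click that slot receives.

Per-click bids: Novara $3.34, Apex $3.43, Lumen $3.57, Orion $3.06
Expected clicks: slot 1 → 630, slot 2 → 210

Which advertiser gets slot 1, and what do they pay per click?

Lumen; $3.43 per click

Per-click bids in order: $3.57 (Lumen) > $3.43 (Apex) > $3.34 (Novara) > …
Slot 1 goes to the first-ranked bidder, Lumen, who pays the next bid down: $3.43/click.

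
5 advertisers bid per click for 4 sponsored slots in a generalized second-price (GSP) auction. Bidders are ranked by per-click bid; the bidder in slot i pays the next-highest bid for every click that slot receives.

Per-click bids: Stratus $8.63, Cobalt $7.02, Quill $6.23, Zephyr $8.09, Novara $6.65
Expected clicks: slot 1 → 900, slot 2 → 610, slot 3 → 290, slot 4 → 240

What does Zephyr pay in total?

Sorting advertisers: $8.63 (Stratus) > $8.09 (Zephyr) > $7.02 (Cobalt) > $6.65 (Novara) > $6.23 (Quill)
Zephyr holds slot 2 → pays next bid $7.02 × 610 clicks = $4282.20.

Zephyr pays $4282.20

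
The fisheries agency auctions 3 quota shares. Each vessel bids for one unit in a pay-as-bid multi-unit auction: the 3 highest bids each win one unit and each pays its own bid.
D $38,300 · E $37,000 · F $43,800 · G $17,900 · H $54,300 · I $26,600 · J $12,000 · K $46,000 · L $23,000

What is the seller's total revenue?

Sorting: 54,300 (H), 46,000 (K), 43,800 (F), 38,300 (D), 37,000 (E), …
Winners (3 units): H, K, F.
Total revenue = 54,300 + 46,000 + 43,800 = $144,100.

Total revenue: $144,100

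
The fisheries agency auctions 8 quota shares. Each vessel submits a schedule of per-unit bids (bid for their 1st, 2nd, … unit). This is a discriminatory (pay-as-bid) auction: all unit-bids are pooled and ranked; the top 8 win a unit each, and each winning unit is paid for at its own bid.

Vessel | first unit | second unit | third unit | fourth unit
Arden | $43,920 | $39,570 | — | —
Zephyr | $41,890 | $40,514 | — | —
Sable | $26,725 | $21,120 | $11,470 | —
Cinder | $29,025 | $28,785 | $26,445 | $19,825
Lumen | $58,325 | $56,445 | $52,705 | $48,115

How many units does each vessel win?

Arden 2, Lumen 4, Zephyr 2

All unit-bids, highest first — top 8: 58,325 (Lumen-1), 56,445 (Lumen-2), 52,705 (Lumen-3), 48,115 (Lumen-4), 43,920 (Arden-1), 41,890 (Zephyr-1), 40,514 (Zephyr-2), 39,570 (Arden-2)
Next rejected bid: $29,025 (not a price — pay-as-bid).
Allocation: Arden 2, Lumen 4, Zephyr 2.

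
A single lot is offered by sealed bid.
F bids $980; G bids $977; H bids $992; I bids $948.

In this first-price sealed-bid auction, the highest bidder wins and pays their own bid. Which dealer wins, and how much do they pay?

First-price sealed-bid auction: the highest bidder wins and pays their own bid.
Bids in order: 992 (H) > 980 (F) > 977 (G) > 948 (I)
First-price: H pays what they bid, $992.

H pays $992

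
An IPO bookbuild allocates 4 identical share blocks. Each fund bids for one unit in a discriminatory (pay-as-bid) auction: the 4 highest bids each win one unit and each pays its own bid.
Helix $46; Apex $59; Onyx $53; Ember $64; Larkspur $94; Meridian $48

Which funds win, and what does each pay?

Ordering the bids: 94 (Larkspur), 64 (Ember), 59 (Apex), 53 (Onyx), 48 (Meridian), 46 (Helix)
The 4 highest are Larkspur, Ember, Apex, Onyx.
Each winner pays its own bid: Larkspur $94, Ember $64, Apex $59, Onyx $53.

Larkspur $94, Ember $64, Apex $59, Onyx $53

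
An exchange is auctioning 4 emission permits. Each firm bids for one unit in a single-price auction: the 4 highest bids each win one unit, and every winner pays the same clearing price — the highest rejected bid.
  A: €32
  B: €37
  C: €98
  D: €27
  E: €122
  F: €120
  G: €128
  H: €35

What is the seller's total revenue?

Ordering the bids: 128 (G), 122 (E), 120 (F), 98 (C), 37 (B), 35 (H), …
The 4 highest are G, E, F, C.
Clearing price = highest rejected bid = €37.
Total revenue = 4 × €37 = €148.

Total revenue: €148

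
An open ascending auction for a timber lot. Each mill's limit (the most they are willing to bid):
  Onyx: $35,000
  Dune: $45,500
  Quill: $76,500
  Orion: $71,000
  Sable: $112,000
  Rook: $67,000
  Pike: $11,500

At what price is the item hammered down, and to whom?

Sable wins at $76,500

Limits ranked: 112,000 (Sable) > 76,500 (Quill) > 71,000 (Orion) > 67,000 (Rook) > 45,500 (Dune) > 35,000 (Onyx) > …
Quill is the last rival to drop out, at $76,500; Sable remains and wins at that price.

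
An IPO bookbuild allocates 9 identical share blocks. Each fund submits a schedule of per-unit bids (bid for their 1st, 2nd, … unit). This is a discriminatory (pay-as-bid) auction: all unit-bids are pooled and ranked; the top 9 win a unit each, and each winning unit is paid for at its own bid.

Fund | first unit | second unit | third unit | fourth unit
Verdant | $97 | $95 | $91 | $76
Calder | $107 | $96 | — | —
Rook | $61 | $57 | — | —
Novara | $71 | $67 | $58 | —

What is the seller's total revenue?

Merging the schedules and taking the best 9: 107 (Calder-1), 97 (Verdant-1), 96 (Calder-2), 95 (Verdant-2), 91 (Verdant-3), 76 (Verdant-4), 71 (Novara-1), 67 (Novara-2), 61 (Rook-1)
Next rejected bid: $58 (not a price — pay-as-bid).
Each winning unit pays its own bid.
Revenue = 107 + 97 + 96 + 95 + 91 + 76 + 71 + 67 + 61 = $761.

Total revenue: $761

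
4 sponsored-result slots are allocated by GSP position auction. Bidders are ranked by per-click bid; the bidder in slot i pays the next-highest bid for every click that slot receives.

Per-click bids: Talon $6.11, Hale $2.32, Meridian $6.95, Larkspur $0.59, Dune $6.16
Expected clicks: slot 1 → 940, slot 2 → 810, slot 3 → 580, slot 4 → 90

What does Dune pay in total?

Sorting advertisers: $6.95 (Meridian) > $6.16 (Dune) > $6.11 (Talon) > $2.32 (Hale) > $0.59 (Larkspur)
Dune holds slot 2 → pays next bid $6.11 × 810 clicks = $4949.10.

Dune pays $4949.10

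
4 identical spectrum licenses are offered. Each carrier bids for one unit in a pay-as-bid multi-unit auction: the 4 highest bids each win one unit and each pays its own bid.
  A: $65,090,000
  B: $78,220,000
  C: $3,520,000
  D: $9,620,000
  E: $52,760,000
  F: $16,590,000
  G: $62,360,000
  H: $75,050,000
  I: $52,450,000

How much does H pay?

H pays $75,050,000

Sorting: 78,220,000 (B), 75,050,000 (H), 65,090,000 (A), 62,360,000 (G), 52,760,000 (E), 52,450,000 (I), …
The 4 highest are B, H, A, G.
H wins → own bid $75,050,000.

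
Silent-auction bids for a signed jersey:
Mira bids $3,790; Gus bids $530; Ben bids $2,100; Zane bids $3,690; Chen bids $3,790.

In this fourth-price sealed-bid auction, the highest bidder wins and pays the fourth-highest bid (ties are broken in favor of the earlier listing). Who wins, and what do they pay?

Mira pays $2,100

Bids ranked: 3,790 (Mira) > 3,790 (Chen) > 3,690 (Zane) > 2,100 (Ben) > 530 (Gus)
Mira and Chen tie at $3,790; tie-break gives it to Mira.
Mira is highest; pays the fourth-highest bid, $2,100.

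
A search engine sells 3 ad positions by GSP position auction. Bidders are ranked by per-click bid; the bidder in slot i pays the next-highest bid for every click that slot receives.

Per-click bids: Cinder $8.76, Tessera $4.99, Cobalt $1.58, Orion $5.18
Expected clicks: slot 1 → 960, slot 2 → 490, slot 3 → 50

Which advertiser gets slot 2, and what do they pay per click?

Orion; $4.99 per click

Ranked by bid: $8.76 (Cinder) > $5.18 (Orion) > $4.99 (Tessera) > $1.58 (Cobalt)
Slot 2 goes to the second-ranked bidder, Orion, who pays the next bid down: $4.99/click.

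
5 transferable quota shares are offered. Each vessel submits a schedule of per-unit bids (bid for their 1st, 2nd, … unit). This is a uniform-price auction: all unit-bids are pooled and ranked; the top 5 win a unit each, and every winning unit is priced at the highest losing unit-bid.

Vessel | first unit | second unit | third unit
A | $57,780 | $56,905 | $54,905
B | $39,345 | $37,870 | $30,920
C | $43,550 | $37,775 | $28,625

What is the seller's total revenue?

Total revenue: $189,350

Pooled unit-bids ranked (top 5): 57,780 (A-1), 56,905 (A-2), 54,905 (A-3), 43,550 (C-1), 39,345 (B-1)
The (k+1)-th unit-bid is $37,870.
Allocation: A 3, B 1, C 1. Every unit priced at $37,870.
Revenue = 5 × 37,870 = $189,350.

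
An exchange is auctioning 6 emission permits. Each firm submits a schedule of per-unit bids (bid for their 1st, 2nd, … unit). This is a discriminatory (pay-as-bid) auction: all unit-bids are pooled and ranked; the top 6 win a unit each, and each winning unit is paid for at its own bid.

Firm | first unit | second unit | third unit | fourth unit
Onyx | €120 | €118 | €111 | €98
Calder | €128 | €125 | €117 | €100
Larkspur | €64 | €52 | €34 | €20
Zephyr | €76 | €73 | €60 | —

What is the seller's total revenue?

All unit-bids, highest first — top 6: 128 (Calder-1), 125 (Calder-2), 120 (Onyx-1), 118 (Onyx-2), 117 (Calder-3), 111 (Onyx-3)
Next rejected bid: €100 (not a price — pay-as-bid).
Each winning unit pays its own bid.
Revenue = 128 + 125 + 120 + 118 + 117 + 111 = €719.

Total revenue: €719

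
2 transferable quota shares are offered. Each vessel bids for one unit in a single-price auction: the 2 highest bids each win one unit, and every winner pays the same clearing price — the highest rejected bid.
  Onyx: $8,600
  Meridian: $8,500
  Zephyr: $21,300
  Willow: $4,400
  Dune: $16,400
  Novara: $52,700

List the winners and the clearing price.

Novara, Zephyr; each pays $16,400

Ordering the bids: 52,700 (Novara), 21,300 (Zephyr), 16,400 (Dune), 8,600 (Onyx), …
The 2 highest are Novara, Zephyr.
Clearing price = highest rejected bid = $16,400.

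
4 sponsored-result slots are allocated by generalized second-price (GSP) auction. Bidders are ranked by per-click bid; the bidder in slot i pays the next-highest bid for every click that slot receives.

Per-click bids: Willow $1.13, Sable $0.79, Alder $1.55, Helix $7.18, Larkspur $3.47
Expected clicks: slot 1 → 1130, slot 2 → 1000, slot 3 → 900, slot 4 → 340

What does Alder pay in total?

Ranked by bid: $7.18 (Helix) > $3.47 (Larkspur) > $1.55 (Alder) > $1.13 (Willow) > $0.79 (Sable)
Alder holds slot 3 → pays next bid $1.13 × 900 clicks = $1017.00.

Alder pays $1017.00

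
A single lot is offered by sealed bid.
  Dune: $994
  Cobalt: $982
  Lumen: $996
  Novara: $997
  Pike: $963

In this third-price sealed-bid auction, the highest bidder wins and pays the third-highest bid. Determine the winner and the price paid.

Novara pays $994

Third-price sealed-bid auction: the highest bidder wins and pays the third-highest bid.
Bids in order: 997 (Novara) > 996 (Lumen) > 994 (Dune) > 982 (Cobalt) > 963 (Pike)
Novara wins; payment is bid #3 in the ranking = $994.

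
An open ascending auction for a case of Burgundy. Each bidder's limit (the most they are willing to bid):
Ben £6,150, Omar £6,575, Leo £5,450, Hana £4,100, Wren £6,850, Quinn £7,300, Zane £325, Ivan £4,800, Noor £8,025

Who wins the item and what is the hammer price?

Rule: the price rises until one bidder remains; the winner pays the price at which the last rival dropped out.
Sorting limits: 8,025 (Noor) > 7,300 (Quinn) > 6,850 (Wren) > 6,575 (Omar) > 6,150 (Ben) > 5,450 (Leo) > …
Bidding ends when Quinn exits at £7,300; Noor takes it.

Noor wins at £7,300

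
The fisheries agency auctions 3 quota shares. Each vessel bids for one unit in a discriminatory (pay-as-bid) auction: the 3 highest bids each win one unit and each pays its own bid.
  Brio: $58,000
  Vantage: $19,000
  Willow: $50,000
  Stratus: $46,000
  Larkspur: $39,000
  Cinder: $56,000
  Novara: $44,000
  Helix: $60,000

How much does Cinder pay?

Sorting: 60,000 (Helix), 58,000 (Brio), 56,000 (Cinder), 50,000 (Willow), 46,000 (Stratus), …
Top 3: Helix, Brio, Cinder.
Cinder wins → own bid $56,000.

Cinder pays $56,000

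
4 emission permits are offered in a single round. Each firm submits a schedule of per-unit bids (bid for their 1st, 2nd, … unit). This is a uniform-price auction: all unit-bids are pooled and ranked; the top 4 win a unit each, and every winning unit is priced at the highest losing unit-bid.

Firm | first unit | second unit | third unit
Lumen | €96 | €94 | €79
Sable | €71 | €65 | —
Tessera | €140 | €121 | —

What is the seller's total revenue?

Merging the schedules and taking the best 4: 140 (Tessera-1), 121 (Tessera-2), 96 (Lumen-1), 94 (Lumen-2)
First bid not allocated: €79.
Allocation: Lumen 2, Tessera 2. Every unit priced at €79.
Revenue = 4 × 79 = €316.

Total revenue: €316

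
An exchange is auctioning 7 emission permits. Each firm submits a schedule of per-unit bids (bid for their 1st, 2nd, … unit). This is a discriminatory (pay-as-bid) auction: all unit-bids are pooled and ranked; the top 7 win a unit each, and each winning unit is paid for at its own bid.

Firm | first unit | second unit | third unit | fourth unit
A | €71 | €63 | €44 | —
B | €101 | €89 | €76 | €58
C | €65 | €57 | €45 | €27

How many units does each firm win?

A 2, B 4, C 1

Pooled unit-bids ranked (top 7): 101 (B-1), 89 (B-2), 76 (B-3), 71 (A-1), 65 (C-1), 63 (A-2), 58 (B-4)
Next rejected bid: €57 (not a price — pay-as-bid).
Allocation: A 2, B 4, C 1.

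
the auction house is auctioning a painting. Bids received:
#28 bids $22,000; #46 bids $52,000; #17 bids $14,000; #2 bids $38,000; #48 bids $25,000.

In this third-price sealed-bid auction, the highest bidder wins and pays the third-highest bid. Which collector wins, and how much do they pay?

#46 pays $25,000

Sorting bids: 52,000 (#46) > 38,000 (#2) > 25,000 (#48) > 22,000 (#28) > 14,000 (#17)
#46 wins; payment is bid #3 in the ranking = $25,000.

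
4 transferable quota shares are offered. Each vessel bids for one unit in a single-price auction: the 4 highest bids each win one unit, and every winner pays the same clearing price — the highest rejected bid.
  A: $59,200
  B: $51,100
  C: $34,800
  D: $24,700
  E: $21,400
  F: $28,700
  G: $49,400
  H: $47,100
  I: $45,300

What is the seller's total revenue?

Bids ranked high→low: 59,200 (A), 51,100 (B), 49,400 (G), 47,100 (H), 45,300 (I), 34,800 (C), …
Top 4: A, B, G, H.
First losing bid is I's $45,300, which sets the uniform price.
Total revenue = 4 × $45,300 = $181,200.

Total revenue: $181,200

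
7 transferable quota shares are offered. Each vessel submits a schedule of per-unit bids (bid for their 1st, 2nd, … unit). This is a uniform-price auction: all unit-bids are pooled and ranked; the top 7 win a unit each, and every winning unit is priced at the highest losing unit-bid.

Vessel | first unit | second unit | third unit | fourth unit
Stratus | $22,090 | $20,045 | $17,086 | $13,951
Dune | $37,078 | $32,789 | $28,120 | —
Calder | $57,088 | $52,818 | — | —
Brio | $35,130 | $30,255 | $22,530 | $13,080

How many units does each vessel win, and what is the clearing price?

Merging the schedules and taking the best 7: 57,088 (Calder-1), 52,818 (Calder-2), 37,078 (Dune-1), 35,130 (Brio-1), 32,789 (Dune-2), 30,255 (Brio-2), 28,120 (Dune-3)
First bid not allocated: $22,530.
Allocation: Brio 2, Calder 2, Dune 3.

Brio 2, Calder 2, Dune 3; clearing price $22,530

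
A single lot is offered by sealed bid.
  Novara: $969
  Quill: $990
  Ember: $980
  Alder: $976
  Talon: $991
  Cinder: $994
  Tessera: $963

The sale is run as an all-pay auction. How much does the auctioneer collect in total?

Rule: the highest bidder wins the item, but every bidder pays their own bid.
Bids in order: 994 (Cinder) > 991 (Talon) > 990 (Quill) > 980 (Ember) > 976 (Alder) > 969 (Novara) > …
Every bidder forfeits their bid regardless of winning.
Revenue = 969 + 990 + 980 + 976 + 991 + 994 + 963 = $6,863.

Total revenue: $6,863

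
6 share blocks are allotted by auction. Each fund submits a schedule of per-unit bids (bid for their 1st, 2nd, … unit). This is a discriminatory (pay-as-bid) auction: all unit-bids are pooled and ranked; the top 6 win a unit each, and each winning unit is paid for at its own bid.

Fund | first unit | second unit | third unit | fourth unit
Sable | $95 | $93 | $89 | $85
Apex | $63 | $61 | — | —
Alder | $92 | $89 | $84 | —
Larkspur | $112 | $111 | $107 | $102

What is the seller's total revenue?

Merging the schedules and taking the best 6: 112 (Larkspur-1), 111 (Larkspur-2), 107 (Larkspur-3), 102 (Larkspur-4), 95 (Sable-1), 93 (Sable-2)
Next rejected bid: $92 (not a price — pay-as-bid).
Each winning unit pays its own bid.
Revenue = 112 + 111 + 107 + 102 + 95 + 93 = $620.

Total revenue: $620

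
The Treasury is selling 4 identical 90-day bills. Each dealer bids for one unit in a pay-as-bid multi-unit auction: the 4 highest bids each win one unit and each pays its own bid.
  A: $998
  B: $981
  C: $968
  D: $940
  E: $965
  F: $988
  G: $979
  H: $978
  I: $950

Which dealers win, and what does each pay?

Ordering the bids: 998 (A), 988 (F), 981 (B), 979 (G), 978 (H), 968 (C), …
Top 4: A, F, B, G.
Each winner pays its own bid: A $998, F $988, B $981, G $979.

A $998, F $988, B $981, G $979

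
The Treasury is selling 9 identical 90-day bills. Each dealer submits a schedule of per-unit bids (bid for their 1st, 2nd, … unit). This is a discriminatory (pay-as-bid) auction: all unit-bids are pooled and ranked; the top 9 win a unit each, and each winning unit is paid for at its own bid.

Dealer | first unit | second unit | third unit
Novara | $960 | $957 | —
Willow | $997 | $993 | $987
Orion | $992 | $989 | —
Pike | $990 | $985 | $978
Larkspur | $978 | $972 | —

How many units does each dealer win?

All unit-bids, highest first — top 9: 997 (Willow-1), 993 (Willow-2), 992 (Orion-1), 990 (Pike-1), 989 (Orion-2), 987 (Willow-3), 985 (Pike-2), 978 (Pike-3), 978 (Larkspur-1)
Next rejected bid: $972 (not a price — pay-as-bid).
Allocation: Larkspur 1, Orion 2, Pike 3, Willow 3.

Larkspur 1, Orion 2, Pike 3, Willow 3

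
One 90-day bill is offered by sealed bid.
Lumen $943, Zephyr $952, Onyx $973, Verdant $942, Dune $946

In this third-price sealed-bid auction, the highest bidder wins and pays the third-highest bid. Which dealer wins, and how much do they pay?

Onyx pays $946

Third-price sealed-bid auction: the highest bidder wins and pays the third-highest bid.
Sorting bids: 973 (Onyx) > 952 (Zephyr) > 946 (Dune) > 943 (Lumen) > 942 (Verdant)
Onyx wins; payment is bid #3 in the ranking = $946.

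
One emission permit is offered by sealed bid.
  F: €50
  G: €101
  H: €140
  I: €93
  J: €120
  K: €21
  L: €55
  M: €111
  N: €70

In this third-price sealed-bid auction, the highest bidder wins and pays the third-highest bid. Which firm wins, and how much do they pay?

H pays €111

Bids in order: 140 (H) > 120 (J) > 111 (M) > 101 (G) > 93 (I) > 70 (N) > …
H is highest; pays the third-highest bid, €111.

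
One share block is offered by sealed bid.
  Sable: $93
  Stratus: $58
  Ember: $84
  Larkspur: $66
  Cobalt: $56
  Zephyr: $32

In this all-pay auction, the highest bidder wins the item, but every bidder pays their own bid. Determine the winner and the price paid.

Sable pays $93

Sorting bids: 93 (Sable) > 84 (Ember) > 66 (Larkspur) > 58 (Stratus) > 56 (Cobalt) > 32 (Zephyr)
Sable is highest and takes the item; every bidder forfeits their bid.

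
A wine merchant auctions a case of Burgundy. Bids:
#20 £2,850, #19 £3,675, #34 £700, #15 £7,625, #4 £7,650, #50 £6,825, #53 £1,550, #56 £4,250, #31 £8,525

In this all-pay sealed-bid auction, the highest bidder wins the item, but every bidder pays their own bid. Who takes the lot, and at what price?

Rule: the highest bidder wins the item, but every bidder pays their own bid.
Sorting bids: 8,525 (#31) > 7,650 (#4) > 7,625 (#15) > 6,825 (#50) > 4,250 (#56) > 3,675 (#19) > …
#31 wins with the top bid; all bids are sunk regardless.

#31 pays £8,525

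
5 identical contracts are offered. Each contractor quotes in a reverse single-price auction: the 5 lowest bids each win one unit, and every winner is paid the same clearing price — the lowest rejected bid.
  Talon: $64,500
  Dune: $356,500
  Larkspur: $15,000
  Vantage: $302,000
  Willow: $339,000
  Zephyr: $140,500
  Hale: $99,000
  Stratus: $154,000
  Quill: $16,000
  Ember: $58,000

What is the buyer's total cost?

Total cost: $702,500

Ordering the bids: 15,000 (Larkspur), 16,000 (Quill), 58,000 (Ember), 64,500 (Talon), 99,000 (Hale), 140,500 (Zephyr), 154,000 (Stratus), …
Winners (5 units): Larkspur, Quill, Ember, Talon, Hale.
First losing bid is Zephyr's $140,500, which sets the uniform price.
Total cost = 5 × $140,500 = $702,500.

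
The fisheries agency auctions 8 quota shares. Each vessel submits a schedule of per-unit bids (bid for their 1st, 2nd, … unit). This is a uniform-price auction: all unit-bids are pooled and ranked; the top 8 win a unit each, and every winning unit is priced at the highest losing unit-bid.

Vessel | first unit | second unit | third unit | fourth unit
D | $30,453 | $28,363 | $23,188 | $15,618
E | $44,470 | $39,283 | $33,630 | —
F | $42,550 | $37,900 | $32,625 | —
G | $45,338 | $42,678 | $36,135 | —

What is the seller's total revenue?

Total revenue: $261,000

Pooled unit-bids ranked (top 8): 45,338 (G-1), 44,470 (E-1), 42,678 (G-2), 42,550 (F-1), 39,283 (E-2), 37,900 (F-2), 36,135 (G-3), 33,630 (E-3)
Highest rejected unit-bid = $32,625.
Allocation: E 3, F 2, G 3. Every unit priced at $32,625.
Revenue = 8 × 32,625 = $261,000.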